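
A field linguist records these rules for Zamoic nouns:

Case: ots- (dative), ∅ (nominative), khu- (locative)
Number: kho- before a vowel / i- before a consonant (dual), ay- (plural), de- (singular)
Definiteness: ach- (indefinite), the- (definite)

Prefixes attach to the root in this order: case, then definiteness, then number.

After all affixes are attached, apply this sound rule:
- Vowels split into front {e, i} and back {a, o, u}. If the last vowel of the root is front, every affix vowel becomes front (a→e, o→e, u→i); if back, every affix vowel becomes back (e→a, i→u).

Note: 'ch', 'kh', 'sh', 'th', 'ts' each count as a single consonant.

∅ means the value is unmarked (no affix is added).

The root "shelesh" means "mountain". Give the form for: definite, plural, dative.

eytheetsshelesh

Attach case dative ots- → otsshelesh.
Attach definiteness definite the- → theotsshelesh.
Attach number plural ay- → aytheotsshelesh.
Apply vowel harmony: aytheotsshelesh → eytheetsshelesh.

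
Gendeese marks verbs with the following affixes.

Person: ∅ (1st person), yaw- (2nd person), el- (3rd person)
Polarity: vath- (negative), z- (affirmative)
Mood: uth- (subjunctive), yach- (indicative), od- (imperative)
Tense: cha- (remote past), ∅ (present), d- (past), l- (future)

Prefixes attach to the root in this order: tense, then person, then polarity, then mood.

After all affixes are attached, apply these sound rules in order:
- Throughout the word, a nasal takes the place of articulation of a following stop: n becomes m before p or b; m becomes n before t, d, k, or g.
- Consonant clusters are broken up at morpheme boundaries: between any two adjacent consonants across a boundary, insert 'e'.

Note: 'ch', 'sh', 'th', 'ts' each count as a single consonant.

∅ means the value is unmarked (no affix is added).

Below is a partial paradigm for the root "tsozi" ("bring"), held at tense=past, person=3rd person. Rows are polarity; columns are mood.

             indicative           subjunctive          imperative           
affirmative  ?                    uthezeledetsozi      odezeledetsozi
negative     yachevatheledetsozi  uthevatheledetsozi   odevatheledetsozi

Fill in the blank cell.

yachezeledetsozi

Attach tense past d- → dtsozi.
Attach person 3rd person el- → eldtsozi.
Attach polarity affirmative z- → zeldtsozi.
Attach mood indicative yach- → yachzeldtsozi.
Nasal assimilation: no change.
Apply epenthesis: yachzeldtsozi → yachezeledetsozi.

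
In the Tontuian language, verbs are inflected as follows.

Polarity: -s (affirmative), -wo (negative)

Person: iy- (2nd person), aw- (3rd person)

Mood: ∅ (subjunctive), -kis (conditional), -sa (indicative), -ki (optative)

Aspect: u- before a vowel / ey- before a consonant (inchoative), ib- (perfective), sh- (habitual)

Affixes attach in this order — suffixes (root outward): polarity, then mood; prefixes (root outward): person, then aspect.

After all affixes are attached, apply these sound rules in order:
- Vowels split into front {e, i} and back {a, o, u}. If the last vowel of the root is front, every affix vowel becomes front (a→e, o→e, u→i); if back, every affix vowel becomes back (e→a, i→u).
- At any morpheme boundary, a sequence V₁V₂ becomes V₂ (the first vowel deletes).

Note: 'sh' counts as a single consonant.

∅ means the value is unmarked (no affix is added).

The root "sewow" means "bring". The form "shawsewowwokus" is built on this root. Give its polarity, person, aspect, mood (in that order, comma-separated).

negative, 3rd person, habitual, conditional

Segment: sh-aw-sewow-wo-kis.
polarity: -wo → negative.
person: aw- → 3rd person.
aspect: sh- → habitual.
mood: -kis → conditional.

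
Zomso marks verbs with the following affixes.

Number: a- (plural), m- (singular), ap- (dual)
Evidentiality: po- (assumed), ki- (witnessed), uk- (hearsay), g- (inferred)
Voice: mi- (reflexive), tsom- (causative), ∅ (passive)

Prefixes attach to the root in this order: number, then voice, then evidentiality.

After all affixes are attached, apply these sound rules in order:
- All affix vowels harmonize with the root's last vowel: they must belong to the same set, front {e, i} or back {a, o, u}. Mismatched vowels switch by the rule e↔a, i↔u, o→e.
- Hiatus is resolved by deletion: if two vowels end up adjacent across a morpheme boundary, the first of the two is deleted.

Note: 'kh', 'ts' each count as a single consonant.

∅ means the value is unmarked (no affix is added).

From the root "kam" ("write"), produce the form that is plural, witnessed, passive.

kakam

Attach number plural a- → akam.
voice = passive: zero marking, form stays akam.
Attach evidentiality witnessed ki- → kiakam.
Apply vowel harmony: kiakam → kuakam.
Apply vowel deletion: kuakam → kakam.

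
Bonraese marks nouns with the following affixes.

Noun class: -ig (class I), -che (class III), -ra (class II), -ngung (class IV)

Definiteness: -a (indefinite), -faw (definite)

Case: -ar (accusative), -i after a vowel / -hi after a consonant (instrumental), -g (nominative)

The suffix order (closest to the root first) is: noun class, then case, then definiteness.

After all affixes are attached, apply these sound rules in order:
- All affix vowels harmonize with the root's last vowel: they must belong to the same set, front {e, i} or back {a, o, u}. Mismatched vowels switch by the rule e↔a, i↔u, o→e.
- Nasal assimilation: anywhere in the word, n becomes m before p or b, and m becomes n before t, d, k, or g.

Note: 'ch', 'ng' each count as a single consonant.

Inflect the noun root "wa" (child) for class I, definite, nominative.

Attach noun class class I -ig → waig.
Attach case nominative -g → waigg.
Attach definiteness definite -faw → waiggfaw.
Apply vowel harmony: waiggfaw → wauggfaw.
Nasal assimilation: no change.

wauggfaw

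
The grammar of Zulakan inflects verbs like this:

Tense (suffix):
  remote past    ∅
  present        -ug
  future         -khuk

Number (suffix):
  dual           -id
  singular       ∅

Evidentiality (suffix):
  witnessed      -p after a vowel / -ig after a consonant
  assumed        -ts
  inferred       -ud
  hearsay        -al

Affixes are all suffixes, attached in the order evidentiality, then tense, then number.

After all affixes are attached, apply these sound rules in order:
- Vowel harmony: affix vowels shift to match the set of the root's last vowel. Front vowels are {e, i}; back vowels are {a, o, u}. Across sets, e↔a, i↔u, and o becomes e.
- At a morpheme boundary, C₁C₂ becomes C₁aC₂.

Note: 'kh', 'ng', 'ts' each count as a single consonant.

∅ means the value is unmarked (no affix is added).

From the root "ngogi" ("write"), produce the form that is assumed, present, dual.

ngogitsigid

Attach evidentiality assumed -ts → ngogits.
Attach tense present -ug → ngogitsug.
Attach number dual -id → ngogitsugid.
Apply vowel harmony: ngogitsugid → ngogitsigid.
Epenthesis: no change.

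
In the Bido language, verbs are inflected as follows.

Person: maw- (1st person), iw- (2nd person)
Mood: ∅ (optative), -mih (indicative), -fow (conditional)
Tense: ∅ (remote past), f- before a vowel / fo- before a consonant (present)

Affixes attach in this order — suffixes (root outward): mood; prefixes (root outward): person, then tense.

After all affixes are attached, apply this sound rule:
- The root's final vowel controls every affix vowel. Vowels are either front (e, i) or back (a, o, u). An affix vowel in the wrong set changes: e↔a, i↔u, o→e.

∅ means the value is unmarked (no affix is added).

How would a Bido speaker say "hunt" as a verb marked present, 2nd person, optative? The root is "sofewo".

Attach person 2nd person iw- → iwsofewo.
Attach tense present f- (before vowel 'i') → fiwsofewo.
mood = optative: zero marking, form stays fiwsofewo.
Apply vowel harmony: fiwsofewo → fuwsofewo.

fuwsofewo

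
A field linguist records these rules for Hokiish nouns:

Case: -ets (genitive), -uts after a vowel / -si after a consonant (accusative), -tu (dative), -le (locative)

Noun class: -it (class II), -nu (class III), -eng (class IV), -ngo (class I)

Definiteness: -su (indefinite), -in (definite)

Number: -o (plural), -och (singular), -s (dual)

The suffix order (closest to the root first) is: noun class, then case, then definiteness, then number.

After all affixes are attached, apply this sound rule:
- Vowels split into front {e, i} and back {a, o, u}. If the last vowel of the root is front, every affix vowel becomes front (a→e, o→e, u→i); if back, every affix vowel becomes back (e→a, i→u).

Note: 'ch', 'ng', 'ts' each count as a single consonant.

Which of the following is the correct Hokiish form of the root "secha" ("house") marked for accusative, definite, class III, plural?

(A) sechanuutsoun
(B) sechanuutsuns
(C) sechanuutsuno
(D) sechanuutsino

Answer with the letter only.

Attach noun class class III -nu → sechanu.
Attach case accusative -uts (after vowel 'u') → sechanuuts.
Attach definiteness definite -in → sechanuutsin.
Attach number plural -o → sechanuutsino.
Apply vowel harmony: sechanuutsino → sechanuutsuno.
So the correct form is sechanuutsuno, option (C).
(D) sechanuutsino is wrong: it fails to apply the sound rule(s).
(B) sechanuutsuns is wrong: it uses dual instead of plural for number.
(A) sechanuutsoun is wrong: it has the affixes in the wrong order.

C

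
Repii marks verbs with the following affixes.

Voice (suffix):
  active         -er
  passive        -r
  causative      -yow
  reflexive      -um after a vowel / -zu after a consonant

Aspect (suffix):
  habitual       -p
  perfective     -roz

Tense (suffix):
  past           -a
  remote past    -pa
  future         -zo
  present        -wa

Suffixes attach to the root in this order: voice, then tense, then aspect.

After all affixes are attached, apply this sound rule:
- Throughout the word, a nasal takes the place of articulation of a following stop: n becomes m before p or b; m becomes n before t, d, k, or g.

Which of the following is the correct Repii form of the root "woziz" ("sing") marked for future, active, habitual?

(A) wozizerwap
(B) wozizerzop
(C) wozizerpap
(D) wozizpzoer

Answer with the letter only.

Attach voice active -er → wozizer.
Attach tense future -zo → wozizerzo.
Attach aspect habitual -p → wozizerzop.
Nasal assimilation: no change.
So the correct form is wozizerzop, option (B).
(D) wozizpzoer is wrong: it has the affixes in the wrong order.
(A) wozizerwap is wrong: it uses present instead of future for tense.
(C) wozizerpap is wrong: it uses remote past instead of future for tense.

B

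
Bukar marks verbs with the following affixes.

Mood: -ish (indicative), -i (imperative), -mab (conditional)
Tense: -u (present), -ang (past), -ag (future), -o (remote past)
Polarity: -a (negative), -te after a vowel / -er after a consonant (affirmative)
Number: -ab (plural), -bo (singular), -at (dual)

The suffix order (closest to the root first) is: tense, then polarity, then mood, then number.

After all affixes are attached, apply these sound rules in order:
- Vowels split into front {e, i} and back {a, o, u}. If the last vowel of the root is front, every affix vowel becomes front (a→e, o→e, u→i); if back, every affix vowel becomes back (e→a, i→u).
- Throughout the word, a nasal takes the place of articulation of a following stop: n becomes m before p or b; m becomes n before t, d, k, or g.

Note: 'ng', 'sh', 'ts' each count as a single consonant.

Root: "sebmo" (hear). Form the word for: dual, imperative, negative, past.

sebmoangauat

Attach tense past -ang → sebmoang.
Attach polarity negative -a → sebmoanga.
Attach mood imperative -i → sebmoangai.
Attach number dual -at → sebmoangaiat.
Apply vowel harmony: sebmoangaiat → sebmoangauat.
Nasal assimilation: no change.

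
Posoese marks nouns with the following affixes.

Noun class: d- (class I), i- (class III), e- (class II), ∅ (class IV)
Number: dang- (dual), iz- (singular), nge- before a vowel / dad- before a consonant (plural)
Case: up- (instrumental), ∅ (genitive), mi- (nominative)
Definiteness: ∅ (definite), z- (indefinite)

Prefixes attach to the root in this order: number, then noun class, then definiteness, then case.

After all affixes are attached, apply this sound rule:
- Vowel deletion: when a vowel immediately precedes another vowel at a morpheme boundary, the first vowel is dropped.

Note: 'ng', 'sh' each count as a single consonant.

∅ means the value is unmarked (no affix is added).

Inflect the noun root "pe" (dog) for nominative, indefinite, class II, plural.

Attach number plural dad- (before consonant 'p') → dadpe.
Attach noun class class II e- → edadpe.
Attach definiteness indefinite z- → zedadpe.
Attach case nominative mi- → mizedadpe.
Vowel deletion: no change.

mizedadpe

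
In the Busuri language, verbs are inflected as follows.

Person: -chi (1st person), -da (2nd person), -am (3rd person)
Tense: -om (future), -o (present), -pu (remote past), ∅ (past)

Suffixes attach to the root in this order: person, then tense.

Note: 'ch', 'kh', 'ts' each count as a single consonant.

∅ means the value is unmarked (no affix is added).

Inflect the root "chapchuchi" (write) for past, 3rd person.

Attach person 3rd person -am → chapchuchiam.
tense = past: zero marking, form stays chapchuchiam.

chapchuchiam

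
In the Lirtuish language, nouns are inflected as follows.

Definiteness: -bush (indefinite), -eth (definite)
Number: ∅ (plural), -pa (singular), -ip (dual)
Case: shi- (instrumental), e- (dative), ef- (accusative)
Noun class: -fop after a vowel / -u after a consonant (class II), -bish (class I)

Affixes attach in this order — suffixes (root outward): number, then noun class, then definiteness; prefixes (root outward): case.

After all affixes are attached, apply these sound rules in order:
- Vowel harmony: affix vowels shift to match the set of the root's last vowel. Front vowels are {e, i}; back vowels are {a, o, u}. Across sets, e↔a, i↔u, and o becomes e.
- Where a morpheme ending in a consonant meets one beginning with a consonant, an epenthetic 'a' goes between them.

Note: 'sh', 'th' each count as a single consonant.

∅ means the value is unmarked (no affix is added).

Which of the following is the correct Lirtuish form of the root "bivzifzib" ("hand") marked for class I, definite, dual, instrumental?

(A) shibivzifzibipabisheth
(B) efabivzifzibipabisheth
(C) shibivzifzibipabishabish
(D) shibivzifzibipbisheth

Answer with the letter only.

A

Attach case instrumental shi- → shibivzifzib.
Attach number dual -ip → shibivzifzibip.
Attach noun class class I -bish → shibivzifzibipbish.
Attach definiteness definite -eth → shibivzifzibipbisheth.
Vowel harmony: no change.
Apply epenthesis: shibivzifzibipbisheth → shibivzifzibipabisheth.
So the correct form is shibivzifzibipabisheth, option (A).
(C) shibivzifzibipabishabish is wrong: it uses indefinite instead of definite for definiteness.
(B) efabivzifzibipabisheth is wrong: it uses accusative instead of instrumental for case.
(D) shibivzifzibipbisheth is wrong: it fails to apply the sound rule(s).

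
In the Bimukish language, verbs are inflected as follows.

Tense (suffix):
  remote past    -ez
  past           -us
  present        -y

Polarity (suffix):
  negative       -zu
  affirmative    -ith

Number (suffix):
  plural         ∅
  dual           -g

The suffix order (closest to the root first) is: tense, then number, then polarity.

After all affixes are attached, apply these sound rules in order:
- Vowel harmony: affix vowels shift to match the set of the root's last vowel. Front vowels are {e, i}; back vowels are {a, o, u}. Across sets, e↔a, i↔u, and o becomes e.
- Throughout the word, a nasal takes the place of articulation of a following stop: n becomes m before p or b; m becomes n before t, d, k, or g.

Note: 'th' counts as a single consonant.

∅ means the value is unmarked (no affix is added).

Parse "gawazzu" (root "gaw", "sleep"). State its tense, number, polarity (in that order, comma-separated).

remote past, plural, negative

Segment: gaw-ez-zu.
tense: -ez → remote past.
number: ∅ → plural.
polarity: -zu → negative.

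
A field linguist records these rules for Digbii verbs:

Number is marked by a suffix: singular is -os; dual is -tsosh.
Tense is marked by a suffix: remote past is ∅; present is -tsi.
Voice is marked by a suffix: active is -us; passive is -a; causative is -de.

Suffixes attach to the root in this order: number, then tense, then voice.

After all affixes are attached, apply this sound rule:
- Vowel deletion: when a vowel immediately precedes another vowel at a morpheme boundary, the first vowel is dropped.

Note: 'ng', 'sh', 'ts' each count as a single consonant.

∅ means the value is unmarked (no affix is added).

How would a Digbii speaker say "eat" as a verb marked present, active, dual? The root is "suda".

Attach number dual -tsosh → sudatsosh.
Attach tense present -tsi → sudatsoshtsi.
Attach voice active -us → sudatsoshtsius.
Apply vowel deletion: sudatsoshtsius → sudatsoshtsus.

sudatsoshtsus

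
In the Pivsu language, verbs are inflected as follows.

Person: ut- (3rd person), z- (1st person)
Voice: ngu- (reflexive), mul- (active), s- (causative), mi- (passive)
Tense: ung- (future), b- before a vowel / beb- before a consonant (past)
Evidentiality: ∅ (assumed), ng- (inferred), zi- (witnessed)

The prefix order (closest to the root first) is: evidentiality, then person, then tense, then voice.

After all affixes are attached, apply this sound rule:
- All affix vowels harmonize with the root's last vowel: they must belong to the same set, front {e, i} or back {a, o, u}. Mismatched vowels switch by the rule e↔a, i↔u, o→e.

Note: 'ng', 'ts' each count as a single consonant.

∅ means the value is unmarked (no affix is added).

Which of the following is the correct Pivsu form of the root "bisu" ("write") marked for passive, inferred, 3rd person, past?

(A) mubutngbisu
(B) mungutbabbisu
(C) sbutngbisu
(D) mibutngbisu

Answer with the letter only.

Attach evidentiality inferred ng- → ngbisu.
Attach person 3rd person ut- → utngbisu.
Attach tense past b- (before vowel 'u') → butngbisu.
Attach voice passive mi- → mibutngbisu.
Apply vowel harmony: mibutngbisu → mubutngbisu.
So the correct form is mubutngbisu, option (A).
(D) mibutngbisu is wrong: it fails to apply the sound rule(s).
(B) mungutbabbisu is wrong: it has the affixes in the wrong order.
(C) sbutngbisu is wrong: it uses causative instead of passive for voice.

A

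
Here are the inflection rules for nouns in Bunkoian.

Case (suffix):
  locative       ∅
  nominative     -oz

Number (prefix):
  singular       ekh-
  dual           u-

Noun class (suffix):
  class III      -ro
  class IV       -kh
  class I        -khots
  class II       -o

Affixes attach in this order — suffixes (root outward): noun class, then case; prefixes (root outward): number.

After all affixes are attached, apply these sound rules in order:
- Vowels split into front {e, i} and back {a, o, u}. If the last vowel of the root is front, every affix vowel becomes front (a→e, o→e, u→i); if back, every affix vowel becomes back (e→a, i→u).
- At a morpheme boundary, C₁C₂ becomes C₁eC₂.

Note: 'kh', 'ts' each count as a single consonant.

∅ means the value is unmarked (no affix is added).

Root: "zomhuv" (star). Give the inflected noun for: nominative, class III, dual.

Attach number dual u- → uzomhuv.
Attach noun class class III -ro → uzomhuvro.
Attach case nominative -oz → uzomhuvrooz.
Vowel harmony: no change.
Apply epenthesis: uzomhuvrooz → uzomhuverooz.

uzomhuverooz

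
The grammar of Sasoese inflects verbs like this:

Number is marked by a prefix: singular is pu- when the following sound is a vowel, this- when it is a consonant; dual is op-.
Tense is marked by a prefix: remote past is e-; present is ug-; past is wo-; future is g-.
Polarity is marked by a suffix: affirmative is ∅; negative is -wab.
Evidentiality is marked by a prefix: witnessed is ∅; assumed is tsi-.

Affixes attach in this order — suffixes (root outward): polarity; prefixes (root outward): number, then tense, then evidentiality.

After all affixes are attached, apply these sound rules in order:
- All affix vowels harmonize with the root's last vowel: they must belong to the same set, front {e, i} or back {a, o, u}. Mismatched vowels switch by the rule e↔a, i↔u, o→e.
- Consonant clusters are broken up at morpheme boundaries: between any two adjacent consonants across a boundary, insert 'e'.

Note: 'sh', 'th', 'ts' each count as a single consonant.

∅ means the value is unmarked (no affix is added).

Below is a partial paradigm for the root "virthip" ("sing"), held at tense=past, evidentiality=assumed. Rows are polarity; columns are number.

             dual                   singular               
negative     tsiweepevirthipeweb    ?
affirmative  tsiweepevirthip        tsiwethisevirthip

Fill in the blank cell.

Attach number singular this- (before consonant 'v') → thisvirthip.
Attach tense past wo- → wothisvirthip.
Attach evidentiality assumed tsi- → tsiwothisvirthip.
Attach polarity negative -wab → tsiwothisvirthipwab.
Apply vowel harmony: tsiwothisvirthipwab → tsiwethisvirthipweb.
Apply epenthesis: tsiwethisvirthipweb → tsiwethisevirthipeweb.

tsiwethisevirthipeweb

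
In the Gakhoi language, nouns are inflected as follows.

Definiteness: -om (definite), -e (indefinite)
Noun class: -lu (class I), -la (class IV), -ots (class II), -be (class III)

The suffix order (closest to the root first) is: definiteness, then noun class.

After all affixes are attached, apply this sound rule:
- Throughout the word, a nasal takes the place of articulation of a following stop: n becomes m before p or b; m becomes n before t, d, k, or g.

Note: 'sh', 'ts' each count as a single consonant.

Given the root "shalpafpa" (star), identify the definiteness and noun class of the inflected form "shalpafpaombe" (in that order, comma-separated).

definite, class III

Segment: shalpafpa-om-be.
definiteness: -om → definite.
noun class: -be → class III.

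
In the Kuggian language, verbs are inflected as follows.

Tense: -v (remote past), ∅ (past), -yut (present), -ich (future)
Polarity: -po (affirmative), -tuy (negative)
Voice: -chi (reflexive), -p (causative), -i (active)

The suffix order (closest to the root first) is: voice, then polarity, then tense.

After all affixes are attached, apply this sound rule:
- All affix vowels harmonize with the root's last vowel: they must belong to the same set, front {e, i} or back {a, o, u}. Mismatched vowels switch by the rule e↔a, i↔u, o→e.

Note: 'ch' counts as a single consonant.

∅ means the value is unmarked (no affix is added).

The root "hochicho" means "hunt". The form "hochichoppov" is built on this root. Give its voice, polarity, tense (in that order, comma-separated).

causative, affirmative, remote past

Segment: hochicho-p-po-v.
voice: -p → causative.
polarity: -po → affirmative.
tense: -v → remote past.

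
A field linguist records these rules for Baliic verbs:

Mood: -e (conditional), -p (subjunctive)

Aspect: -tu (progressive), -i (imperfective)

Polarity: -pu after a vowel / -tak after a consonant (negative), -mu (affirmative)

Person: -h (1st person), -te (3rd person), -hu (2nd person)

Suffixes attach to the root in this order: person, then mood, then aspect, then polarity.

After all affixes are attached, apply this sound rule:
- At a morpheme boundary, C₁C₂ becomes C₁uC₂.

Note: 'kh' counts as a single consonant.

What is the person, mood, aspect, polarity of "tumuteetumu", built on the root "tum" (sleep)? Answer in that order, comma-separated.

3rd person, conditional, progressive, affirmative

Segment: tum-te-e-tu-mu.
person: -te → 3rd person.
mood: -e → conditional.
aspect: -tu → progressive.
polarity: -mu → affirmative.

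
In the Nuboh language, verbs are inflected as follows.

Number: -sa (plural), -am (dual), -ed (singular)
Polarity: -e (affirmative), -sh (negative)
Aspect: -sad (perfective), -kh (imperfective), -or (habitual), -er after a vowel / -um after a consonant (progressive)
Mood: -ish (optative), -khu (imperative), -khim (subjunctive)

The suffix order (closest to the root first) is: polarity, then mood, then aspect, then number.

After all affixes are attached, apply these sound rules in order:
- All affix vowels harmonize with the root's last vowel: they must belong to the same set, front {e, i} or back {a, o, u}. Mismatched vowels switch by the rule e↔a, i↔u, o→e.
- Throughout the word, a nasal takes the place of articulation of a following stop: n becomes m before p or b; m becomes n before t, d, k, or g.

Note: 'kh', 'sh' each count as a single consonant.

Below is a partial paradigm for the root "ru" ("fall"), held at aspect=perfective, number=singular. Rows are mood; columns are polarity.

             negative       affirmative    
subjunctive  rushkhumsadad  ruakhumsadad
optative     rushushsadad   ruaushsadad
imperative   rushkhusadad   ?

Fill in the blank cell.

ruakhusadad

Attach polarity affirmative -e → rue.
Attach mood imperative -khu → ruekhu.
Attach aspect perfective -sad → ruekhusad.
Attach number singular -ed → ruekhusaded.
Apply vowel harmony: ruekhusaded → ruakhusadad.
Nasal assimilation: no change.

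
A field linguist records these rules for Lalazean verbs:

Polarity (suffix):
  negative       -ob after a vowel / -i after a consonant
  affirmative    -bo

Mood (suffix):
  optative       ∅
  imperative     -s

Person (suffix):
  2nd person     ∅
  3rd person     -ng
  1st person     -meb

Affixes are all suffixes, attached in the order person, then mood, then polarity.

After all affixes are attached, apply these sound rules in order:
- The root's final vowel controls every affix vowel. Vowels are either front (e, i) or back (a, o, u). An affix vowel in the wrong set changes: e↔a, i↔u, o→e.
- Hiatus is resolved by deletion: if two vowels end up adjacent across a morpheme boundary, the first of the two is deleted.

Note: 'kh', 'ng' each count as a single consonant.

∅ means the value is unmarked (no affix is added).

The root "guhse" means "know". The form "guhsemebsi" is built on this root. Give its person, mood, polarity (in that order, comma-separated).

1st person, imperative, negative

Segment: guhse-meb-s-i.
person: -meb → 1st person.
mood: -s → imperative.
polarity: -ob/i → negative.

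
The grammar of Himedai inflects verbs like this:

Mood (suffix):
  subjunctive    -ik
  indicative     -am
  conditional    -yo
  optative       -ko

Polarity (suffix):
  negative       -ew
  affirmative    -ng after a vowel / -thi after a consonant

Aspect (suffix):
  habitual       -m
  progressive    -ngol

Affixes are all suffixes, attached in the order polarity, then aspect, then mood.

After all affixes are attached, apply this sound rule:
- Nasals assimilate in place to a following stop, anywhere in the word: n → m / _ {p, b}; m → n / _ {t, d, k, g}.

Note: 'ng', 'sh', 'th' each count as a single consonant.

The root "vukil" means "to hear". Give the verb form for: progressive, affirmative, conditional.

vukilthingolyo

Attach polarity affirmative -thi (after consonant 'l') → vukilthi.
Attach aspect progressive -ngol → vukilthingol.
Attach mood conditional -yo → vukilthingolyo.
Nasal assimilation: no change.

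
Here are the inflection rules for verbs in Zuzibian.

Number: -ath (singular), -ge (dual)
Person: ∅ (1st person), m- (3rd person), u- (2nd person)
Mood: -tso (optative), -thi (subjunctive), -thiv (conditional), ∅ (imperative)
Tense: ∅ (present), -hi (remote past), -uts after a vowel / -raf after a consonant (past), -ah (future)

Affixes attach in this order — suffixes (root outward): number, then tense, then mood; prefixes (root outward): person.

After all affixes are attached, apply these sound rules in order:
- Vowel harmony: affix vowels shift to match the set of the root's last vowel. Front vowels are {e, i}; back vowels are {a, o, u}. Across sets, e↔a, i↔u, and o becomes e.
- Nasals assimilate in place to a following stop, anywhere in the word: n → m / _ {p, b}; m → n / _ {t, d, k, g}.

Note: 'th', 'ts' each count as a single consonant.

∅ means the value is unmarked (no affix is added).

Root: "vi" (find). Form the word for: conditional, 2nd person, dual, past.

Attach person 2nd person u- → uvi.
Attach number dual -ge → uvige.
Attach tense past -uts (after vowel 'e') → uvigeuts.
Attach mood conditional -thiv → uvigeutsthiv.
Apply vowel harmony: uvigeutsthiv → ivigeitsthiv.
Nasal assimilation: no change.

ivigeitsthiv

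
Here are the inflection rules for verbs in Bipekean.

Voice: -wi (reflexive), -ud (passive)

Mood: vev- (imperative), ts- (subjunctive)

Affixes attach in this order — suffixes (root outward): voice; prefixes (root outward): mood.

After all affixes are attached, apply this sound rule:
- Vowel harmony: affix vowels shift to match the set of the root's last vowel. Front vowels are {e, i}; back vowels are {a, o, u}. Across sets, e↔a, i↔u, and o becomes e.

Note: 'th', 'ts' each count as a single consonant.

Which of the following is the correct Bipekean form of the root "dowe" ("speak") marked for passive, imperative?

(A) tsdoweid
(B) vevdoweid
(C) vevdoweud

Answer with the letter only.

B

Attach mood imperative vev- → vevdowe.
Attach voice passive -ud → vevdoweud.
Apply vowel harmony: vevdoweud → vevdoweid.
So the correct form is vevdoweid, option (B).
(C) vevdoweud is wrong: it fails to apply the sound rule(s).
(A) tsdoweid is wrong: it uses subjunctive instead of imperative for mood.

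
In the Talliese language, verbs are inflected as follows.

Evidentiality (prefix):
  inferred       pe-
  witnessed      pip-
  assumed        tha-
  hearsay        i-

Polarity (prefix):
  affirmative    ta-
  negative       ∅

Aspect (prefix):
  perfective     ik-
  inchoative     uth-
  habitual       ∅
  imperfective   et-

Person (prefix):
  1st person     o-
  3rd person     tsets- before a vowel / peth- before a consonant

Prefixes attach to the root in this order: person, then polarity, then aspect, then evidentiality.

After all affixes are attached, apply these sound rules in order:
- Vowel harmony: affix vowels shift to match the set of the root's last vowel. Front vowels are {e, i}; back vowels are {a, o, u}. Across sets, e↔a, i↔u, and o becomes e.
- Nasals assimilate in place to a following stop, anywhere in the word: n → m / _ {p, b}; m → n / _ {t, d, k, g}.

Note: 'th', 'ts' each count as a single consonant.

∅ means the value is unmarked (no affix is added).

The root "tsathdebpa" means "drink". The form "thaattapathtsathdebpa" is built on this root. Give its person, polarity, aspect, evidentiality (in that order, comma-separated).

3rd person, affirmative, imperfective, assumed

Segment: tha-et-ta-peth-tsathdebpa.
person: tsets/peth- → 3rd person.
polarity: ta- → affirmative.
aspect: et- → imperfective.
evidentiality: tha- → assumed.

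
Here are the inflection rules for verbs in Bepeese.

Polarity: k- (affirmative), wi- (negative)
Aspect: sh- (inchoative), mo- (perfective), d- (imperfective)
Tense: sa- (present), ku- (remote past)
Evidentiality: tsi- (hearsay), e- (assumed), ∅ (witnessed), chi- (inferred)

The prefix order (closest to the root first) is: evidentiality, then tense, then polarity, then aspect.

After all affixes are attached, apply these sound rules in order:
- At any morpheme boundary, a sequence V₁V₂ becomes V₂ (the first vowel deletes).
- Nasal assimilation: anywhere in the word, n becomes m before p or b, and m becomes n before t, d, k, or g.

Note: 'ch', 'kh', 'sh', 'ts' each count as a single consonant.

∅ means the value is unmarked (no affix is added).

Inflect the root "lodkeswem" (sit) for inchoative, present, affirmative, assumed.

shkselodkeswem

Attach evidentiality assumed e- → elodkeswem.
Attach tense present sa- → saelodkeswem.
Attach polarity affirmative k- → ksaelodkeswem.
Attach aspect inchoative sh- → shksaelodkeswem.
Apply vowel deletion: shksaelodkeswem → shkselodkeswem.
Nasal assimilation: no change.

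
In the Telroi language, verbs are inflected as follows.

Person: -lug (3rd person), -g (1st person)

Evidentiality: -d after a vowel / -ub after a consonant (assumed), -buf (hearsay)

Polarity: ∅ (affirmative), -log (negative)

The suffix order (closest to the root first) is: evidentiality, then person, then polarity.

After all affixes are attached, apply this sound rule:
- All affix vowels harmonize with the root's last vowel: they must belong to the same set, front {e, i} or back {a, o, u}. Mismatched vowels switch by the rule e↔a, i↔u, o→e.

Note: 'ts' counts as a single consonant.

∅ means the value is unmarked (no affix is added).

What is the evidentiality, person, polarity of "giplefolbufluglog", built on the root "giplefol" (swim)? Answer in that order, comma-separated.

Segment: giplefol-buf-lug-log.
evidentiality: -buf → hearsay.
person: -lug → 3rd person.
polarity: -log → negative.

hearsay, 3rd person, negative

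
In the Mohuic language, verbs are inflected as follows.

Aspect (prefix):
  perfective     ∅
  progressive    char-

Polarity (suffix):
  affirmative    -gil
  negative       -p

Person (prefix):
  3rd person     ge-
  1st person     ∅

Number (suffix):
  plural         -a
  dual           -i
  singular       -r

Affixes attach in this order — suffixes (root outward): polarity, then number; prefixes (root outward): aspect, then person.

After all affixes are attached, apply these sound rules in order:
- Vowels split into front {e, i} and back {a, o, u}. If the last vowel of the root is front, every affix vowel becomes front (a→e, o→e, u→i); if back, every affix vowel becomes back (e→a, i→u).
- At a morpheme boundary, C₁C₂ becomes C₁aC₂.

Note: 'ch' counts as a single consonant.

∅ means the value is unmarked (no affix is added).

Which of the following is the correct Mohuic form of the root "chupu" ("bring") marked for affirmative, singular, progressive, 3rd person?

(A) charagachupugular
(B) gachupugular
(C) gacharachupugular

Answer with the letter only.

C

Attach polarity affirmative -gil → chupugil.
Attach aspect progressive char- → charchupugil.
Attach number singular -r → charchupugilr.
Attach person 3rd person ge- → gecharchupugilr.
Apply vowel harmony: gecharchupugilr → gacharchupugulr.
Apply epenthesis: gacharchupugulr → gacharachupugular.
So the correct form is gacharachupugular, option (C).
(A) charagachupugular is wrong: it has the affixes in the wrong order.
(B) gachupugular is wrong: it uses perfective instead of progressive for aspect.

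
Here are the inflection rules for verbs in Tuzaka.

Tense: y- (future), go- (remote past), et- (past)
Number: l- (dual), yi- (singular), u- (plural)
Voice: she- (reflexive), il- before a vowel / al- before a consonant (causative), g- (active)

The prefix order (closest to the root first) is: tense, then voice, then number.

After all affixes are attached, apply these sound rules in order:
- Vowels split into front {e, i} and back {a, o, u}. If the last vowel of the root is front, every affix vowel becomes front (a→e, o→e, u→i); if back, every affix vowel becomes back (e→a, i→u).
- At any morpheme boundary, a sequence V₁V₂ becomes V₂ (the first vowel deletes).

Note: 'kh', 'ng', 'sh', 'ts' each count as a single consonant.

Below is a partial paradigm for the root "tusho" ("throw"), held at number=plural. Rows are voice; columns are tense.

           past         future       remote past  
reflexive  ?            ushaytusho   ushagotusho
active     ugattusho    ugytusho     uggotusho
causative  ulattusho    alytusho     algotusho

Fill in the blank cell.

ushattusho

Attach tense past et- → ettusho.
Attach voice reflexive she- → sheettusho.
Attach number plural u- → usheettusho.
Apply vowel harmony: usheettusho → ushaattusho.
Apply vowel deletion: ushaattusho → ushattusho.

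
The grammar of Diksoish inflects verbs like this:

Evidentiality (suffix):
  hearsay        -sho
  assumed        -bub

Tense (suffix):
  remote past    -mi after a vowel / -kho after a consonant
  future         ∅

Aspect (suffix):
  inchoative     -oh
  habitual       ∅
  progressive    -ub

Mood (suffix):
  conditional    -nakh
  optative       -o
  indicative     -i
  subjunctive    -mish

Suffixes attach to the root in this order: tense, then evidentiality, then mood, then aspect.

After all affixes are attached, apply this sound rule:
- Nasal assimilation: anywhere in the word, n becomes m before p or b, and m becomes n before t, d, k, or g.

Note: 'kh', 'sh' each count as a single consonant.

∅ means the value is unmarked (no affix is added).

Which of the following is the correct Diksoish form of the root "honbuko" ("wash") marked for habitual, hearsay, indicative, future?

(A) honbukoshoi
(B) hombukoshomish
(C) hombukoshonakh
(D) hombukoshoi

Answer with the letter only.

tense = future: zero marking, form stays honbuko.
Attach evidentiality hearsay -sho → honbukosho.
Attach mood indicative -i → honbukoshoi.
aspect = habitual: zero marking, form stays honbukoshoi.
Apply nasal assimilation: honbukoshoi → hombukoshoi.
So the correct form is hombukoshoi, option (D).
(C) hombukoshonakh is wrong: it uses conditional instead of indicative for mood.
(B) hombukoshomish is wrong: it uses subjunctive instead of indicative for mood.
(A) honbukoshoi is wrong: it fails to apply the sound rule(s).

D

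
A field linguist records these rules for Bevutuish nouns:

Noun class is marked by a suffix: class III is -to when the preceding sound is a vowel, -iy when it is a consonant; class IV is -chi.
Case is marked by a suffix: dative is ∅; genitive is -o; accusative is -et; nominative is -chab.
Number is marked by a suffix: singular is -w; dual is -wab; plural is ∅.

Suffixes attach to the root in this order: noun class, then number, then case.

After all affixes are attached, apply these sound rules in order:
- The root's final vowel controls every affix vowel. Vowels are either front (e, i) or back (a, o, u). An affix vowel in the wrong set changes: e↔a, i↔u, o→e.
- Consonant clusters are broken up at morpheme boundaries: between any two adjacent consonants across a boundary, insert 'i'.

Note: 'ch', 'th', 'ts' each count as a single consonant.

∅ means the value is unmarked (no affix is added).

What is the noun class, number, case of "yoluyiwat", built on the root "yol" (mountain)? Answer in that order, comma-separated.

Segment: yol-iy-w-et.
noun class: -to/iy → class III.
number: -w → singular.
case: -et → accusative.

class III, singular, accusative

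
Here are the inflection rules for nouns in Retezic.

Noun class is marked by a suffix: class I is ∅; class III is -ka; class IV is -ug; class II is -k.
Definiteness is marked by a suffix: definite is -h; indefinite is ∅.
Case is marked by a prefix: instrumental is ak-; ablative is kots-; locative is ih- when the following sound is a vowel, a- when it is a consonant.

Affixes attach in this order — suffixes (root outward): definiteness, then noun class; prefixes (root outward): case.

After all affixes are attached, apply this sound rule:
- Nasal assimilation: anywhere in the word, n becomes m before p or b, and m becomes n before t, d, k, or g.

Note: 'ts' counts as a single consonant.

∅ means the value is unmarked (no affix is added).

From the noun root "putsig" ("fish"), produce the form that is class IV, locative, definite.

aputsighug

Attach definiteness definite -h → putsigh.
Attach case locative a- (before consonant 'p') → aputsigh.
Attach noun class class IV -ug → aputsighug.
Nasal assimilation: no change.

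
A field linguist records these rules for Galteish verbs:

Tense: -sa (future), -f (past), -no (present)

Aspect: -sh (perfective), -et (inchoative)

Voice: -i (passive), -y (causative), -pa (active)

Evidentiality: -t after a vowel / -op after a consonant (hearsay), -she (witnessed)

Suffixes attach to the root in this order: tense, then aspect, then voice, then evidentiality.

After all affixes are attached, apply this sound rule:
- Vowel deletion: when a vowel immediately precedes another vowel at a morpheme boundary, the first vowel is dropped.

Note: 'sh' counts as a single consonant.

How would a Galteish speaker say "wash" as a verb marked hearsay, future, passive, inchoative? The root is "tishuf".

tishufsetit

Attach tense future -sa → tishufsa.
Attach aspect inchoative -et → tishufsaet.
Attach voice passive -i → tishufsaeti.
Attach evidentiality hearsay -t (after vowel 'i') → tishufsaetit.
Apply vowel deletion: tishufsaetit → tishufsetit.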